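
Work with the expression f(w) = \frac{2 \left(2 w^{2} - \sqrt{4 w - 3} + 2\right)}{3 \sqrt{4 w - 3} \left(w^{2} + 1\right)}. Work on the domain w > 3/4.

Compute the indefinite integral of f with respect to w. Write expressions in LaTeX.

For F(w) to be correct the identity F'(w) - f(w) = 0 must hold.
Check: d/dw[- \frac{2 \left(- \sqrt{4 w - 3} + \operatorname{atan}{\left(w \right)}\right)}{3}] = \frac{4 w^{2} - 2 \sqrt{4 w - 3} + 4}{3 w^{2} \sqrt{4 w - 3} + 3 \sqrt{4 w - 3}}, which equals f(w).

F(w) = - \frac{2 \left(- \sqrt{4 w - 3} + \operatorname{atan}{\left(w \right)}\right)}{3} + C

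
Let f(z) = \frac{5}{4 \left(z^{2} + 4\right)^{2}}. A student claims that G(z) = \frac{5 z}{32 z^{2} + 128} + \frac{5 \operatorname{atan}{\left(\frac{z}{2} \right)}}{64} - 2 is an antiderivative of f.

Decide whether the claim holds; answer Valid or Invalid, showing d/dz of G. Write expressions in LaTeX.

Valid: G'(z) = f(z).

d/dz[G] = \frac{5}{4 z^{4} + 32 z^{2} + 64}
This equals f(z) exactly, so the claim holds.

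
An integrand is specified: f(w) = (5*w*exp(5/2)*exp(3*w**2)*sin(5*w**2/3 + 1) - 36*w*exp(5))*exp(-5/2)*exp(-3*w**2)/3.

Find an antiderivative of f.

Recover f(w) by differentiating a candidate F(w); any mismatch rules it out.
Check: d/dw[(4*exp(5/2 - 3*w**2) - cos(5*w**2/3 + 1))/2] = (5*w*exp(-5/2)*exp(3*w**2)*sin(5*w**2/3 + 1) - 36*w)*exp(5/2)*exp(-3*w**2)/3, which equals f(w).

An antiderivative is F(w) = (4*exp(5/2 - 3*w**2) - cos(5*w**2/3 + 1))/2.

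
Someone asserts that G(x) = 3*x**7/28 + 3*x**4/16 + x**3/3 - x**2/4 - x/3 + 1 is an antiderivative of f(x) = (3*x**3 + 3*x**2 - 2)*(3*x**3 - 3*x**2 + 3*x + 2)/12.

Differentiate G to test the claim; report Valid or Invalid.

Valid: G'(x) = f(x).

d/dx[G] = 3*x**6/4 + 3*x**3/4 + x**2 - x/2 - 1/3
This equals f(x) exactly, so the claim holds.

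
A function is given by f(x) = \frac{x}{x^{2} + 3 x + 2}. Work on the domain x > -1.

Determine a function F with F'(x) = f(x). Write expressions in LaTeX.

The denominator factors as \left(x + 1\right) \left(x + 2\right); partial fractions split f into directly integrable pieces: \frac{2}{x + 2} - \frac{1}{x + 1}.
Check: d/dx[- \log{\left(x + 1 \right)} + 2 \log{\left(x + 2 \right)}] = \frac{x}{x^{2} + 3 x + 2} = f(x).

An antiderivative is F(x) = - \log{\left(x + 1 \right)} + 2 \log{\left(x + 2 \right)}.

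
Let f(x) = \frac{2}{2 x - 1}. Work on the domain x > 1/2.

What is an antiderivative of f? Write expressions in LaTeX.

An antiderivative is F(x) = \log{\left(2 x - 1 \right)}.

For F(x) to be correct the identity F'(x) - f(x) = 0 must hold.
Check: d/dx[\log{\left(2 x - 1 \right)}] = \frac{2}{2 x - 1} = f(x).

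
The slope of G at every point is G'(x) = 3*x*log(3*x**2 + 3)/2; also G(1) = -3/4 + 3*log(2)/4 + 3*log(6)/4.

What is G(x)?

Check a candidate G(x) by differentiating: d/dx[G] must match the given G'(x).
A general antiderivative is 3*x**2*log(3*x**2 + 3)/4 - 3*x**2/4 + 3*log(x**2 + 1)/4 + C.
The condition gives C = -3/4 + 3*log(2)/4 + 3*log(6)/4 - (-3/4 + 3*log(2)/4 + 3*log(6)/4) = 0.
So G(x) = 3*x**2*log(3*x**2 + 3)/4 - 3*x**2/4 + 3*log(x**2 + 1)/4.
Check: d/dx[3*x**2*log(3*x**2 + 3)/4 - 3*x**2/4 + 3*log(x**2 + 1)/4] = 3*x*log(x**2 + 1)/2 + 3*x*log(3)/2, which equals G'(x).

G(x) = 3*x**2*log(3*x**2 + 3)/4 - 3*x**2/4 + 3*log(x**2 + 1)/4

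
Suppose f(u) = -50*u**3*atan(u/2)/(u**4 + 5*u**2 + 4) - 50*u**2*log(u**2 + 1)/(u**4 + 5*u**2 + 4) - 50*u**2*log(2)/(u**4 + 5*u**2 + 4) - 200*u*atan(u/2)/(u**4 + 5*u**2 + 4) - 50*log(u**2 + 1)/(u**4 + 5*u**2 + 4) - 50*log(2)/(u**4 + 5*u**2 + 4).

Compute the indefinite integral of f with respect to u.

F(u) = -25*log(2*u**2 + 2)*atan(u/2) + C

Recognize the product-rule pattern: f = v'r + vr' with v = -25*atan(u/2), r = log(2*u**2 + 2), so integration by parts undoes it.
Check: d/du[-25*log(2*u**2 + 2)*atan(u/2)] = (-50*u**3*atan(u/2) - 50*u**2*log(u**2 + 1) - 50*u**2*log(2) - 200*u*atan(u/2) - 50*log(u**2 + 1) - 50*log(2))/(u**4 + 5*u**2 + 4), which equals f(u).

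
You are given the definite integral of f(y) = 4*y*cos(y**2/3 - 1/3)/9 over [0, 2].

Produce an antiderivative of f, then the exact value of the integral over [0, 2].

The substitution u = y**2/3 - 1/3 works: f is exactly (dF/du)*(du/dy) for that inner function.
F(y) = 2*sin(y**2/3 - 1/3)/3 is an antiderivative of f.
Check: d/dy[2*sin(y**2/3 - 1/3)/3] = 4*y*cos(y**2/3 - 1/3)/9 = f(y).
F(2) = 2*sin(1)/3; F(0) = -2*sin(1/3)/3.
Integral = F(2) - F(0) = 2*sin(1/3)/3 + 2*sin(1)/3.

Antiderivative: F(y) = 2*sin(y**2/3 - 1/3)/3; value = 2*sin(1/3)/3 + 2*sin(1)/3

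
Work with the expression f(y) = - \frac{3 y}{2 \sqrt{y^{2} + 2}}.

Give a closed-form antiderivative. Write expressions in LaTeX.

f matches the chain-rule pattern g'(h)*h' with inner function h(y) = y^{2} + 2; substituting u = h(y) collapses the integral.
Check: d/dy[- \frac{3 \sqrt{y^{2} + 2}}{2}] = - \frac{3 y}{2 \sqrt{y^{2} + 2}} = f(y).

An antiderivative is F(y) = - \frac{3 \sqrt{y^{2} + 2}}{2}.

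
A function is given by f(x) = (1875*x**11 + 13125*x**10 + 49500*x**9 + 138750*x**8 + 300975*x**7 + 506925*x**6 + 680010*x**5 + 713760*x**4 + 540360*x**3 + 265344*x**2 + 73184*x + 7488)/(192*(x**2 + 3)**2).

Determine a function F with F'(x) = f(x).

An antiderivative is F(x) = (1875*x**10 + 15000*x**9 + 56625*x**8 + 141000*x**7 + 262200*x**6 + 364800*x**5 + 360240*x**4 + 238080*x**3 + 98688*x**2 + 19968*x + 3328)/(1536*x**2 + 4608).

Whatever form F(x) takes, F'(x) = f(x) is non-negotiable.
Check: d/dx[(1875*x**10 + 15000*x**9 + 56625*x**8 + 141000*x**7 + 262200*x**6 + 364800*x**5 + 360240*x**4 + 238080*x**3 + 98688*x**2 + 19968*x + 3328)/(1536*x**2 + 4608)] = (1875*x**11 + 13125*x**10 + 49500*x**9 + 138750*x**8 + 300975*x**7 + 506925*x**6 + 680010*x**5 + 713760*x**4 + 540360*x**3 + 265344*x**2 + 73184*x + 7488)/(192*x**4 + 1152*x**2 + 1728), which equals f(x).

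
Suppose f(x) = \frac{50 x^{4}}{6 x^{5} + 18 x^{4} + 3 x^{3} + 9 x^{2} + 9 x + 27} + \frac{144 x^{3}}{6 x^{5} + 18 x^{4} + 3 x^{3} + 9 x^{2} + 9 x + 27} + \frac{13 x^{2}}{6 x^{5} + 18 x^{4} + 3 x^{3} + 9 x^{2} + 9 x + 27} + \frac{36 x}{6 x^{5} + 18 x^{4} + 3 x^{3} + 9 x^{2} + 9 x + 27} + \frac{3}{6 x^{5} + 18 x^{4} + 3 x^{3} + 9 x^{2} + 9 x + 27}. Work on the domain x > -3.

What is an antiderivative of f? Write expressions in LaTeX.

Integrate term by term and add the pieces.
Check: d/dx[\frac{\log{\left(x + 3 \right)} + 6 \log{\left(2 x^{4} + x^{2} + 3 \right)}}{3}] = \frac{50 x^{4} + 144 x^{3} + 13 x^{2} + 36 x + 3}{6 x^{5} + 18 x^{4} + 3 x^{3} + 9 x^{2} + 9 x + 27}, which equals f(x).

An antiderivative is F(x) = \frac{\log{\left(x + 3 \right)} + 6 \log{\left(2 x^{4} + x^{2} + 3 \right)}}{3}.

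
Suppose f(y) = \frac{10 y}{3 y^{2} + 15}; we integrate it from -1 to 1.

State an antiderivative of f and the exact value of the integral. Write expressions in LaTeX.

Antiderivative: F(y) = \frac{5 \log{\left(y^{2} + 5 \right)}}{3}; value = 0

f matches the chain-rule pattern g'(h)*h' with inner function h(y) = y^{2} + 5; substituting u = h(y) collapses the integral.
F(y) = \frac{5 \log{\left(y^{2} + 5 \right)}}{3} is an antiderivative of f.
Check: d/dy[\frac{5 \log{\left(y^{2} + 5 \right)}}{3}] = \frac{10 y}{3 y^{2} + 15} = f(y).
F(1) = \frac{5 \log{\left(6 \right)}}{3}; F(-1) = \frac{5 \log{\left(6 \right)}}{3}.
Integral = F(1) - F(-1) = 0.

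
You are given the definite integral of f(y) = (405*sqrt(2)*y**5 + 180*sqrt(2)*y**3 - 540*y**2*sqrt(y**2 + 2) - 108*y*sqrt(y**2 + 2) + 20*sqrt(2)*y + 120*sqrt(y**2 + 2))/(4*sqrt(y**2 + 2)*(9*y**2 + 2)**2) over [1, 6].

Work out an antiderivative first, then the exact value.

Antiderivative: F(y) = (5*y + 1/2)/(3*y**2 + 2/3) + 5*sqrt(y**2/2 + 1)/2; value = -5*sqrt(6)/4 - 795/652 + 5*sqrt(19)/2

A candidate is checked by its d/dy: the result must match f(y).
F(y) = (5*y + 1/2)/(3*y**2 + 2/3) + 5*sqrt(y**2/2 + 1)/2 is an antiderivative of f.
Check: d/dy[(5*y + 1/2)/(3*y**2 + 2/3) + 5*sqrt(y**2/2 + 1)/2] = (405*sqrt(2)*y**5 + 180*sqrt(2)*y**3 - 540*y**2*sqrt(y**2 + 2) - 108*y*sqrt(y**2 + 2) + 20*sqrt(2)*y + 120*sqrt(y**2 + 2))/(324*y**4*sqrt(y**2 + 2) + 144*y**2*sqrt(y**2 + 2) + 16*sqrt(y**2 + 2)), which equals f(y).
F(6) = 183/652 + 5*sqrt(19)/2; F(1) = 3/2 + 5*sqrt(6)/4.
Integral = F(6) - F(1) = -5*sqrt(6)/4 - 795/652 + 5*sqrt(19)/2.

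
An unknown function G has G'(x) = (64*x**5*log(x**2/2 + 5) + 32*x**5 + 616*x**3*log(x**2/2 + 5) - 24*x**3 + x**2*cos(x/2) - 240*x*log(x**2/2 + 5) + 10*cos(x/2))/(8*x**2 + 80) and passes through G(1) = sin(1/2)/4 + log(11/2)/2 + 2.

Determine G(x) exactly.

Any candidate G(x) must reproduce the stated G'(x) exactly.
A general antiderivative is (2*x**4 - 3*x**2/2)*log(x**2/2 + 5) + sin(x/2)/4 + C.
The condition gives C = sin(1/2)/4 + log(11/2)/2 + 2 - (sin(1/2)/4 + log(11/2)/2) = 2.
So G(x) = 2*x**4*log(x**2/2 + 5) - 3*x**2*log(x**2/2 + 5)/2 + sin(x/2)/4 + 2.
Check: d/dx[2*x**4*log(x**2/2 + 5) - 3*x**2*log(x**2/2 + 5)/2 + sin(x/2)/4 + 2] = (64*x**5*log(x**2/2 + 5) + 32*x**5 + 616*x**3*log(x**2/2 + 5) - 24*x**3 + x**2*cos(x/2) - 240*x*log(x**2/2 + 5) + 10*cos(x/2))/(8*x**2 + 80) = G'(x).

G(x) = 2*x**4*log(x**2/2 + 5) - 3*x**2*log(x**2/2 + 5)/2 + sin(x/2)/4 + 2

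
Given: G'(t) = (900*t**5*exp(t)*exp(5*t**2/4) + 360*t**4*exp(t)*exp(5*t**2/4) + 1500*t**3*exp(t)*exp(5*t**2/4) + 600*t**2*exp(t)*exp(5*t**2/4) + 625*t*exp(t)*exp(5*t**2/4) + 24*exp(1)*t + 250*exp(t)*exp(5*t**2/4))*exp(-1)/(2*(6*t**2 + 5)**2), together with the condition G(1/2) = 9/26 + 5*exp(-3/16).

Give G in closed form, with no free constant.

G(t) = 5*exp(5*t**2/4 + t - 1) + 1/2 - 1/(3*(2*t**2 + 5/3))

Differentiate the proposed G(t) back; it has to land on the given G'(t).
A general antiderivative is 5*exp(5*t**2/4 + t - 1) - 1/(3*(2*t**2 + 5/3)) + C.
The condition gives C = 9/26 + 5*exp(-3/16) - (-2/13 + 5*exp(-3/16)) = 1/2.
So G(t) = 5*exp(5*t**2/4 + t - 1) + 1/2 - 1/(3*(2*t**2 + 5/3)).
Check: d/dt[5*exp(5*t**2/4 + t - 1) + 1/2 - 1/(3*(2*t**2 + 5/3))] = (900*t**5*exp(-1)*exp(t)*exp(5*t**2/4) + 360*t**4*exp(-1)*exp(t)*exp(5*t**2/4) + 1500*t**3*exp(-1)*exp(t)*exp(5*t**2/4) + 600*t**2*exp(-1)*exp(t)*exp(5*t**2/4) + 625*t*exp(-1)*exp(t)*exp(5*t**2/4) + 24*t + 250*exp(-1)*exp(t)*exp(5*t**2/4))/(72*t**4 + 120*t**2 + 50), which equals G'(t).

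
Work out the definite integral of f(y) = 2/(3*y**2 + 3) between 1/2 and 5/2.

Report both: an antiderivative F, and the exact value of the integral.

Differentiate the proposed F(y) back; it has to land on f(y) exactly.
F(y) = 2*atan(y)/3 is an antiderivative of f.
Check: d/dy[2*atan(y)/3] = 2/(3*y**2 + 3) = f(y).
F(5/2) = 2*atan(5/2)/3; F(1/2) = 2*atan(1/2)/3.
Integral = F(5/2) - F(1/2) = -2*atan(1/2)/3 + 2*atan(5/2)/3.

Antiderivative: F(y) = 2*atan(y)/3; value = -2*atan(1/2)/3 + 2*atan(5/2)/3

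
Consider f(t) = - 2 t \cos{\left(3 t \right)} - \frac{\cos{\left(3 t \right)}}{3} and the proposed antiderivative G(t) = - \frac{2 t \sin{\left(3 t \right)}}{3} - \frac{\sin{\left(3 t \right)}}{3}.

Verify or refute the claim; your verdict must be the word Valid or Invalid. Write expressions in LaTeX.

d/dt[G] = - 2 t \cos{\left(3 t \right)} - \frac{2 \sin{\left(3 t \right)}}{3} - \cos{\left(3 t \right)}
d/dt[G] - f(t) = - \frac{2 \sin{\left(3 t \right)}}{3} - \frac{2 \cos{\left(3 t \right)}}{3} != 0.

Invalid: d/dt[G] - f = - \frac{2 \sin{\left(3 t \right)}}{3} - \frac{2 \cos{\left(3 t \right)}}{3}, which is not 0.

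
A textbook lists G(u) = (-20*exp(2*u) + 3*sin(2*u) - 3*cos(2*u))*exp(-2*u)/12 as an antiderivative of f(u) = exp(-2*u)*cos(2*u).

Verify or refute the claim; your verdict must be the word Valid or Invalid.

d/du[G] = exp(-2*u)*cos(2*u)
This equals f(u) exactly, so the claim holds.

Valid - differentiating G returns exactly f.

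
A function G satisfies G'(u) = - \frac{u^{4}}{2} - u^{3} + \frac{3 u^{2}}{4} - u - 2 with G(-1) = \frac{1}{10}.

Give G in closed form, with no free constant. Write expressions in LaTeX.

Integrate term by term and add the pieces.
A general antiderivative is - \frac{u^{5}}{10} - \frac{u^{4}}{4} + \frac{u^{3}}{4} - \frac{u^{2}}{2} - 2 u + C.
The condition gives C = \frac{1}{10} - (\frac{11}{10}) = -1.
So G(u) = \frac{- 2 u^{5} - 5 u^{4} + 5 u^{3} - 10 u^{2} - 40 u - 20}{20}.
Check: d/du[\frac{- 2 u^{5} - 5 u^{4} + 5 u^{3} - 10 u^{2} - 40 u - 20}{20}] = - \frac{u^{4}}{2} - u^{3} + \frac{3 u^{2}}{4} - u - 2 = G'(u).

G(u) = \frac{- 2 u^{5} - 5 u^{4} + 5 u^{3} - 10 u^{2} - 40 u - 20}{20}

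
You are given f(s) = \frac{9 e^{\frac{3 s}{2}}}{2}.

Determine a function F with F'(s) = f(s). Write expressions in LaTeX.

A candidate is checked by its d/ds: the result must match f(s).
Check: d/ds[3 e^{\frac{3 s}{2}}] = \frac{9 e^{\frac{3 s}{2}}}{2} = f(s).

An antiderivative is F(s) = 3 e^{\frac{3 s}{2}}.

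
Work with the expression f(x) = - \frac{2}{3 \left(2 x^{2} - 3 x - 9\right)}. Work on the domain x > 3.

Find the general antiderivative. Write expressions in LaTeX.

F(x) = - \frac{2 \log{\left(x - 3 \right)}}{27} + \frac{2 \log{\left(x + \frac{3}{2} \right)}}{27} + C

The denominator factors as 3 \left(x - 3\right) \left(2 x + 3\right); partial fractions split f into directly integrable pieces: \frac{4}{27 \left(2 x + 3\right)} - \frac{2}{27 \left(x - 3\right)}.
Check: d/dx[- \frac{2 \log{\left(x - 3 \right)}}{27} + \frac{2 \log{\left(x + \frac{3}{2} \right)}}{27}] = - \frac{2}{6 x^{2} - 9 x - 27}, which equals f(x).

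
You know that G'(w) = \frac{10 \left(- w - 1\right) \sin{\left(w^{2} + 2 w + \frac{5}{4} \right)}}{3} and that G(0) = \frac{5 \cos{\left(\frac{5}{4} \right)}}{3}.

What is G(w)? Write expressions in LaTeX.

The substitution u = w^{2} + 2 w + \frac{5}{4} works: G'(w) is exactly (dG/du)*(du/dw) for that inner function.
A general antiderivative is \frac{5 \cos{\left(w^{2} + 2 w + \frac{5}{4} \right)}}{3} + C.
The condition gives C = \frac{5 \cos{\left(\frac{5}{4} \right)}}{3} - (\frac{5 \cos{\left(\frac{5}{4} \right)}}{3}) = 0.
So G(w) = \frac{5 \cos{\left(w^{2} + 2 w + \frac{5}{4} \right)}}{3}.
Check: d/dw[\frac{5 \cos{\left(w^{2} + 2 w + \frac{5}{4} \right)}}{3}] = - \frac{10 w \sin{\left(w^{2} + 2 w + \frac{5}{4} \right)}}{3} - \frac{10 \sin{\left(w^{2} + 2 w + \frac{5}{4} \right)}}{3}, which equals G'(w).

G(w) = \frac{5 \cos{\left(w^{2} + 2 w + \frac{5}{4} \right)}}{3}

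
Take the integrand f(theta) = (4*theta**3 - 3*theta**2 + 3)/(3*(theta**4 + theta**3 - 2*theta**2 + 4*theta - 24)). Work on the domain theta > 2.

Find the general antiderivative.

F(theta) = 23*log(theta - 2)/120 + 44*log(theta + 3)/65 + 145*log(theta**2 + 4)/624 - 107*atan(theta/2)/312 + C

The denominator factors as 3*(theta - 2)*(theta + 3)*(theta**2 + 4); partial fractions split f into directly integrable pieces: (145*theta - 214)/(312*(theta**2 + 4)) + 44/(65*(theta + 3)) + 23/(120*(theta - 2)).
Check: d/dtheta[23*log(theta - 2)/120 + 44*log(theta + 3)/65 + 145*log(theta**2 + 4)/624 - 107*atan(theta/2)/312] = (4*theta**3 - 3*theta**2 + 3)/(3*theta**4 + 3*theta**3 - 6*theta**2 + 12*theta - 72), which equals f(theta).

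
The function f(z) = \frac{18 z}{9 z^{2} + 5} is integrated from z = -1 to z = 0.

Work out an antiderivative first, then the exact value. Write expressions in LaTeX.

The substitution u = 3 z^{2} + \frac{5}{3} works: f is exactly (dF/du)*(du/dz) for that inner function.
F(z) = \log{\left(3 z^{2} + \frac{5}{3} \right)} is an antiderivative of f.
Check: d/dz[\log{\left(3 z^{2} + \frac{5}{3} \right)}] = \frac{18 z}{9 z^{2} + 5} = f(z).
F(0) = \log{\left(\frac{5}{3} \right)}; F(-1) = \log{\left(\frac{14}{3} \right)}.
Integral = F(0) - F(-1) = - \log{\left(\frac{14}{3} \right)} + \log{\left(\frac{5}{3} \right)}.

Antiderivative: F(z) = \log{\left(3 z^{2} + \frac{5}{3} \right)}; value = - \log{\left(\frac{14}{3} \right)} + \log{\left(\frac{5}{3} \right)}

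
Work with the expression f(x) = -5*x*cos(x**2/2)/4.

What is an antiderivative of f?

f matches the chain-rule pattern g'(h)*h' with inner function h(x) = x**2/2; substituting u = h(x) collapses the integral.
Check: d/dx[-5*sin(x**2/2)/4] = -5*x*cos(x**2/2)/4 = f(x).

An antiderivative is F(x) = -5*sin(x**2/2)/4.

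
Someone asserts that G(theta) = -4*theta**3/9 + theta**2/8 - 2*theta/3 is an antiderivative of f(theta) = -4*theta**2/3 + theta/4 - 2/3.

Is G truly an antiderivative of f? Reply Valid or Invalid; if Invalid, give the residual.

d/dtheta[G] = -4*theta**2/3 + theta/4 - 2/3
This equals f(theta) exactly, so the claim holds.

Valid - differentiating G returns exactly f.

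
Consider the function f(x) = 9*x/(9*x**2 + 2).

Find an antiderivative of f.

An antiderivative is F(x) = log(3*x**2 + 2/3)/2.

The substitution u = 3*x**2 + 2/3 works: f is exactly (dF/du)*(du/dx) for that inner function.
Check: d/dx[log(3*x**2 + 2/3)/2] = 9*x/(9*x**2 + 2) = f(x).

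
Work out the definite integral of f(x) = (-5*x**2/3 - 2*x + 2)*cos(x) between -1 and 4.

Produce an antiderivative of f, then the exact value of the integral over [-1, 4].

Antiderivative: F(x) = -5*x**2*sin(x)/3 - 2*x*sin(x) - 10*x*cos(x)/3 + 16*sin(x)/3 - 2*cos(x); value = -4*cos(1)/3 + 17*sin(1)/3 - 46*cos(4)/3 - 88*sin(4)/3

Whatever form F(x) takes, F'(x) = f(x) is non-negotiable.
F(x) = -5*x**2*sin(x)/3 - 2*x*sin(x) - 10*x*cos(x)/3 + 16*sin(x)/3 - 2*cos(x) is an antiderivative of f.
Check: d/dx[-5*x**2*sin(x)/3 - 2*x*sin(x) - 10*x*cos(x)/3 + 16*sin(x)/3 - 2*cos(x)] = -5*x**2*cos(x)/3 - 2*x*cos(x) + 2*cos(x), which equals f(x).
F(4) = -46*cos(4)/3 - 88*sin(4)/3; F(-1) = -17*sin(1)/3 + 4*cos(1)/3.
Integral = F(4) - F(-1) = -4*cos(1)/3 + 17*sin(1)/3 - 46*cos(4)/3 - 88*sin(4)/3.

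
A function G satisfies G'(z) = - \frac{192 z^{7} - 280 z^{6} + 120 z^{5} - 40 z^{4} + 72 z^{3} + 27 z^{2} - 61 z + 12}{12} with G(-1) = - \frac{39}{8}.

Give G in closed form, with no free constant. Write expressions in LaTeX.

G'(z) has the shape u'v + uv' for u = - 2 z^{3} - z + \frac{3}{2} and v = z^{5} - \frac{5 z^{4}}{3} + \frac{z^{3}}{3} + \frac{5 z^{2}}{4} - \frac{2 z}{3} — it is the derivative of the product u*v.
A general antiderivative is \left(- 2 z^{3} - z + \frac{3}{2}\right) \left(z^{5} - \frac{5 z^{4}}{3} + \frac{z^{3}}{3} + \frac{5 z^{2}}{4} - \frac{2 z}{3}\right) + C.
The condition gives C = - \frac{39}{8} - (- \frac{39}{8}) = 0.
So G(z) = \frac{z \left(- 4 z^{3} - 2 z + 3\right) \left(12 z^{4} - 20 z^{3} + 4 z^{2} + 15 z - 8\right)}{24}.
Check: d/dz[\frac{z \left(- 4 z^{3} - 2 z + 3\right) \left(12 z^{4} - 20 z^{3} + 4 z^{2} + 15 z - 8\right)}{24}] = - 16 z^{7} + \frac{70 z^{6}}{3} - 10 z^{5} + \frac{10 z^{4}}{3} - 6 z^{3} - \frac{9 z^{2}}{4} + \frac{61 z}{12} - 1, which equals G'(z).

G(z) = \frac{z \left(- 4 z^{3} - 2 z + 3\right) \left(12 z^{4} - 20 z^{3} + 4 z^{2} + 15 z - 8\right)}{24}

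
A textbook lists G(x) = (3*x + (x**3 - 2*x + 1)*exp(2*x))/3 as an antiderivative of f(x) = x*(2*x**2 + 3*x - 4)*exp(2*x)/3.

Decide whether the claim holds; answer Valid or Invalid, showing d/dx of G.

Invalid: d/dx[G] - f = 1, which is not 0.

d/dx[G] = 2*x**3*exp(2*x)/3 + x**2*exp(2*x) - 4*x*exp(2*x)/3 + 1
d/dx[G] - f(x) = 1 != 0.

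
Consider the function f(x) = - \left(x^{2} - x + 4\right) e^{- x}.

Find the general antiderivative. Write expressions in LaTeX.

f has the shape u'v + uv' for u = x^{2} + x + 5 and v = e^{- x} — it is the derivative of the product u*v.
Check: d/dx[\left(x^{2} + x + 5\right) e^{- x}] = \left(- x^{2} + x - 4\right) e^{- x}, which equals f(x).

F(x) = \left(x^{2} + x + 5\right) e^{- x} + C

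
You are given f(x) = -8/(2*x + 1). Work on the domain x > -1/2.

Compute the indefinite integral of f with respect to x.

F(x) = -4*log(4*x + 2) + C

For F(x) to be correct the identity F'(x) - f(x) = 0 must hold.
Check: d/dx[-4*log(4*x + 2)] = -8/(2*x + 1) = f(x).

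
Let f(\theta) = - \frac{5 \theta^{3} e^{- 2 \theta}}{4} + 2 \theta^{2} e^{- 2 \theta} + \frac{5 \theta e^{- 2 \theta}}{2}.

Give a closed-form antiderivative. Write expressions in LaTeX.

An antiderivative is F(\theta) = \frac{\left(20 \theta^{3} - 2 \theta^{2} - 42 \theta - 21\right) e^{- 2 \theta}}{32}.

Recognize the product-rule pattern: f = u'v + uv' with u = \frac{5 \theta^{3}}{8} - \frac{\theta^{2}}{16} - \frac{21 \theta}{16} - \frac{21}{32}, v = e^{- 2 \theta}, so integration by parts undoes it.
Check: d/d\theta[\frac{\left(20 \theta^{3} - 2 \theta^{2} - 42 \theta - 21\right) e^{- 2 \theta}}{32}] = \frac{\left(- 5 \theta^{3} + 8 \theta^{2} + 10 \theta\right) e^{- 2 \theta}}{4}, which equals f(\theta).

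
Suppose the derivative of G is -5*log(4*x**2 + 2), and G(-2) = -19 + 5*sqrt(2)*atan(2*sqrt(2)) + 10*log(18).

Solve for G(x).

G(x) = -5*x*log(4*x**2 + 2) + 10*x - 5*sqrt(2)*atan(sqrt(2)*x) + 1

A candidate passes only if d/dx[G] lands on the given G'(x) exactly.
A general antiderivative is -5*x*log(4*x**2 + 2) + 10*x - 5*sqrt(2)*atan(sqrt(2)*x) + C.
The condition gives C = -19 + 5*sqrt(2)*atan(2*sqrt(2)) + 10*log(18) - (-20 + 5*sqrt(2)*atan(2*sqrt(2)) + 10*log(18)) = 1.
So G(x) = -5*x*log(4*x**2 + 2) + 10*x - 5*sqrt(2)*atan(sqrt(2)*x) + 1.
Check: d/dx[-5*x*log(4*x**2 + 2) + 10*x - 5*sqrt(2)*atan(sqrt(2)*x) + 1] = -5*log(2*x**2 + 1) - 5*log(2), which equals G'(x).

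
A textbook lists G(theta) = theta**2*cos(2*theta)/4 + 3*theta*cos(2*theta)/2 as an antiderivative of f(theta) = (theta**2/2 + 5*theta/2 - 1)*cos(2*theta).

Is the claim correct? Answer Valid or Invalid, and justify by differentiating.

Invalid: d/dtheta[G] - f = -theta**2*sin(2*theta)/2 - theta**2*cos(2*theta)/2 - 3*theta*sin(2*theta) - 2*theta*cos(2*theta) + 5*cos(2*theta)/2, which is not 0.

d/dtheta[G] = -theta**2*sin(2*theta)/2 - 3*theta*sin(2*theta) + theta*cos(2*theta)/2 + 3*cos(2*theta)/2
d/dtheta[G] - f(theta) = -theta**2*sin(2*theta)/2 - theta**2*cos(2*theta)/2 - 3*theta*sin(2*theta) - 2*theta*cos(2*theta) + 5*cos(2*theta)/2 != 0.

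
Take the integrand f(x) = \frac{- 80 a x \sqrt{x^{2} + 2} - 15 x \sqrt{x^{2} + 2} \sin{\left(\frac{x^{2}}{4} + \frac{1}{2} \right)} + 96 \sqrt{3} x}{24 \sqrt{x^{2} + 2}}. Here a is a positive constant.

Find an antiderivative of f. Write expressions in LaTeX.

An antiderivative is F(x) = \frac{- 20 a x^{2} + 48 \sqrt{3} \sqrt{x^{2} + 2} + 15 \cos{\left(\frac{x^{2}}{4} + \frac{1}{2} \right)}}{12}.

A first test for any F(x): its x-derivative must equal f(x) identically.
Check: d/dx[\frac{- 20 a x^{2} + 48 \sqrt{3} \sqrt{x^{2} + 2} + 15 \cos{\left(\frac{x^{2}}{4} + \frac{1}{2} \right)}}{12}] = \frac{- 80 a x \sqrt{x^{2} + 2} - 15 x \sqrt{x^{2} + 2} \sin{\left(\frac{x^{2}}{4} + \frac{1}{2} \right)} + 96 \sqrt{3} x}{24 \sqrt{x^{2} + 2}} = f(x).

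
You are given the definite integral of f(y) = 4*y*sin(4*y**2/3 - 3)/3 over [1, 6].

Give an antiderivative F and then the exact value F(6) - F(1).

Antiderivative: F(y) = -cos(4*y**2/3 - 3)/2; value = -cos(45)/2 + cos(5/3)/2

The substitution u = 4*y**2/3 - 3 works: f is exactly (dF/du)*(du/dy) for that inner function.
F(y) = -cos(4*y**2/3 - 3)/2 is an antiderivative of f.
Check: d/dy[-cos(4*y**2/3 - 3)/2] = 4*y*sin(4*y**2/3 - 3)/3 = f(y).
F(6) = -cos(45)/2; F(1) = -cos(5/3)/2.
Integral = F(6) - F(1) = -cos(45)/2 + cos(5/3)/2.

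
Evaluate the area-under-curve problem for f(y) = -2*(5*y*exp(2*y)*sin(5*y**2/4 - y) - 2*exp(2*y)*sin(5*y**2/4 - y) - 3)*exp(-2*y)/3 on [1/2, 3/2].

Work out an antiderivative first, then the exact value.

Antiderivative: F(y) = 4*cos(5*y**2/4 - y)/3 - exp(-2*y); value = -4*cos(3/16)/3 - exp(-3) + 4*cos(21/16)/3 + exp(-1)

Any candidate F(y) must reproduce f(y) exactly when differentiated.
F(y) = 4*cos(5*y**2/4 - y)/3 - exp(-2*y) is an antiderivative of f.
Check: d/dy[4*cos(5*y**2/4 - y)/3 - exp(-2*y)] = (-10*y*exp(2*y)*sin(5*y**2/4 - y) + 4*exp(2*y)*sin(5*y**2/4 - y) + 6)*exp(-2*y)/3, which equals f(y).
F(3/2) = -exp(-3) + 4*cos(21/16)/3; F(1/2) = -exp(-1) + 4*cos(3/16)/3.
Integral = F(3/2) - F(1/2) = -4*cos(3/16)/3 - exp(-3) + 4*cos(21/16)/3 + exp(-1).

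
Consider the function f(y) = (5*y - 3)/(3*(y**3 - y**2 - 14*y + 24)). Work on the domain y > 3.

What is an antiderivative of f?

Factor the denominator (3*(y - 3)*(y - 2)*(y + 4)) and decompose: f = -23/(126*(y + 4)) - 7/(18*(y - 2)) + 4/(7*(y - 3)); each piece integrates to a log, atan, or power term.
Check: d/dy[4*log(y - 3)/7 - 7*log(y - 2)/18 - 23*log(y + 4)/126] = (5*y - 3)/(3*y**3 - 3*y**2 - 42*y + 72), which equals f(y).

An antiderivative is F(y) = 4*log(y - 3)/7 - 7*log(y - 2)/18 - 23*log(y + 4)/126.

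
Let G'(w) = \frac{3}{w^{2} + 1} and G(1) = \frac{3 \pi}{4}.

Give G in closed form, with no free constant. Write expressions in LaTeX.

G(w) = 3 \operatorname{atan}{\left(w \right)}

Whatever form G(w) takes, its d/dw must return the stated G'(w).
A general antiderivative is 3 \operatorname{atan}{\left(w \right)} + C.
The condition gives C = \frac{3 \pi}{4} - (\frac{3 \pi}{4}) = 0.
So G(w) = 3 \operatorname{atan}{\left(w \right)}.
Check: d/dw[3 \operatorname{atan}{\left(w \right)}] = \frac{3}{w^{2} + 1} = G'(w).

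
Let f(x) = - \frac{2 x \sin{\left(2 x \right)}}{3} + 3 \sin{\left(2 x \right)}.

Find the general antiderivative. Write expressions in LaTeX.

F(x) = \frac{x \cos{\left(2 x \right)}}{3} - \frac{\sin{\left(2 x \right)}}{6} - \frac{3 \cos{\left(2 x \right)}}{2} + C

Integrate term by term and add the pieces.
Check: d/dx[\frac{x \cos{\left(2 x \right)}}{3} - \frac{\sin{\left(2 x \right)}}{6} - \frac{3 \cos{\left(2 x \right)}}{2}] = - \frac{2 x \sin{\left(2 x \right)}}{3} + 3 \sin{\left(2 x \right)} = f(x).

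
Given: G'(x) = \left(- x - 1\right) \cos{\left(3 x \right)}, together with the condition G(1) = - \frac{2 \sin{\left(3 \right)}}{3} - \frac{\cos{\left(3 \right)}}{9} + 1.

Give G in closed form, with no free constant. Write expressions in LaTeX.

G(x) = - \frac{x \sin{\left(3 x \right)}}{3} - \frac{\sin{\left(3 x \right)}}{3} - \frac{\cos{\left(3 x \right)}}{9} + 1

Recover the given G'(x) by differentiating a candidate G(x); any mismatch rules it out.
A general antiderivative is - \frac{x \sin{\left(3 x \right)}}{3} - \frac{\sin{\left(3 x \right)}}{3} - \frac{\cos{\left(3 x \right)}}{9} + C.
The condition gives C = - \frac{2 \sin{\left(3 \right)}}{3} - \frac{\cos{\left(3 \right)}}{9} + 1 - (- \frac{2 \sin{\left(3 \right)}}{3} - \frac{\cos{\left(3 \right)}}{9}) = 1.
So G(x) = - \frac{x \sin{\left(3 x \right)}}{3} - \frac{\sin{\left(3 x \right)}}{3} - \frac{\cos{\left(3 x \right)}}{9} + 1.
Check: d/dx[- \frac{x \sin{\left(3 x \right)}}{3} - \frac{\sin{\left(3 x \right)}}{3} - \frac{\cos{\left(3 x \right)}}{9} + 1] = - x \cos{\left(3 x \right)} - \cos{\left(3 x \right)}, which equals G'(x).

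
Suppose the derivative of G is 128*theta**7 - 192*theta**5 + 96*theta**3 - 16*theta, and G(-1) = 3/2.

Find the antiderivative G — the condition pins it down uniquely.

G(theta) = 16*theta**8 - 32*theta**6 + 24*theta**4 - 8*theta**2 + 3/2

G'(theta) matches the chain-rule pattern g'(h)*h' with inner function h(theta) = 2*theta**2 - 1; substituting u = h(theta) collapses the integral.
A general antiderivative is (2*theta**2 - 1)**4 + C.
The condition gives C = 3/2 - (1) = 1/2.
So G(theta) = 16*theta**8 - 32*theta**6 + 24*theta**4 - 8*theta**2 + 3/2.
Check: d/dtheta[16*theta**8 - 32*theta**6 + 24*theta**4 - 8*theta**2 + 3/2] = 128*theta**7 - 192*theta**5 + 96*theta**3 - 16*theta = G'(theta).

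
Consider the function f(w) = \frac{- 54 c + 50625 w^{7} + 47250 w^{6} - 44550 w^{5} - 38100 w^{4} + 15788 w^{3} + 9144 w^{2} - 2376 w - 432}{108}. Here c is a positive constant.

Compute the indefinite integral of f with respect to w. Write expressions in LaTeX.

F(w) = - \frac{c w}{2} + \frac{1875 w^{8}}{32} + \frac{125 w^{7}}{2} - \frac{275 w^{6}}{4} - \frac{635 w^{5}}{9} + \frac{3947 w^{4}}{108} + \frac{254 w^{3}}{9} - 11 w^{2} - 4 w + C

An antiderivative F(w) passes only if d/dw[F] lands on f(w) exactly.
Check: d/dw[- \frac{c w}{2} + \frac{1875 w^{8}}{32} + \frac{125 w^{7}}{2} - \frac{275 w^{6}}{4} - \frac{635 w^{5}}{9} + \frac{3947 w^{4}}{108} + \frac{254 w^{3}}{9} - 11 w^{2} - 4 w] = - \frac{c}{2} + \frac{1875 w^{7}}{4} + \frac{875 w^{6}}{2} - \frac{825 w^{5}}{2} - \frac{3175 w^{4}}{9} + \frac{3947 w^{3}}{27} + \frac{254 w^{2}}{3} - 22 w - 4, which equals f(w).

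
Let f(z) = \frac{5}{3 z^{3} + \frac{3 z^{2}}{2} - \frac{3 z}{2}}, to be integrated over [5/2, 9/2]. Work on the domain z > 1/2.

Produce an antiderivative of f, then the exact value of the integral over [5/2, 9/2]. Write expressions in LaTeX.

The denominator factors as 3 z \left(z + 1\right) \left(2 z - 1\right); partial fractions split f into directly integrable pieces: \frac{40}{9 \left(2 z - 1\right)} + \frac{10}{9 \left(z + 1\right)} - \frac{10}{3 z}.
F(z) = - \frac{10 \log{\left(z \right)}}{3} + \frac{20 \log{\left(z - \frac{1}{2} \right)}}{9} + \frac{10 \log{\left(z + 1 \right)}}{9} is an antiderivative of f.
Check: d/dz[- \frac{10 \log{\left(z \right)}}{3} + \frac{20 \log{\left(z - \frac{1}{2} \right)}}{9} + \frac{10 \log{\left(z + 1 \right)}}{9}] = \frac{10}{6 z^{3} + 3 z^{2} - 3 z}, which equals f(z).
F(9/2) = - \frac{10 \log{\left(\frac{9}{2} \right)}}{3} + \frac{10 \log{\left(\frac{11}{2} \right)}}{9} + \frac{20 \log{\left(4 \right)}}{9}; F(5/2) = - \frac{10 \log{\left(\frac{5}{2} \right)}}{3} + \frac{10 \log{\left(\frac{7}{2} \right)}}{9} + \frac{20 \log{\left(2 \right)}}{9}.
Integral = F(9/2) - F(5/2) = - \frac{10 \log{\left(\frac{9}{2} \right)}}{3} - \frac{20 \log{\left(2 \right)}}{9} - \frac{10 \log{\left(\frac{7}{2} \right)}}{9} + \frac{10 \log{\left(\frac{11}{2} \right)}}{9} + \frac{10 \log{\left(\frac{5}{2} \right)}}{3} + \frac{20 \log{\left(4 \right)}}{9}.

Antiderivative: F(z) = - \frac{10 \log{\left(z \right)}}{3} + \frac{20 \log{\left(z - \frac{1}{2} \right)}}{9} + \frac{10 \log{\left(z + 1 \right)}}{9}; value = - \frac{10 \log{\left(\frac{9}{2} \right)}}{3} - \frac{20 \log{\left(2 \right)}}{9} - \frac{10 \log{\left(\frac{7}{2} \right)}}{9} + \frac{10 \log{\left(\frac{11}{2} \right)}}{9} + \frac{10 \log{\left(\frac{5}{2} \right)}}{3} + \frac{20 \log{\left(4 \right)}}{9}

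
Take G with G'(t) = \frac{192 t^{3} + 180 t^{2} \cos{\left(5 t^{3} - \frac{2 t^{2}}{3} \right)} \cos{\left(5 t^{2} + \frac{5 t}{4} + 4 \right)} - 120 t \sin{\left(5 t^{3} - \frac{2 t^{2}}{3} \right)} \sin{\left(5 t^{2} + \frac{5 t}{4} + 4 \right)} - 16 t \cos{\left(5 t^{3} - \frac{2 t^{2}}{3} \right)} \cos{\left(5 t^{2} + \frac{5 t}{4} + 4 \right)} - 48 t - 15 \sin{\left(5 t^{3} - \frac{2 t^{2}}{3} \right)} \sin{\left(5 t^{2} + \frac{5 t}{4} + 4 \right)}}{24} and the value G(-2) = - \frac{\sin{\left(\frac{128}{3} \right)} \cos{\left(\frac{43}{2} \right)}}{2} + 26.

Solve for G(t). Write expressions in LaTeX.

G(t) = 2 t^{4} - t^{2} + \frac{\sin{\left(5 t^{3} - \frac{2 t^{2}}{3} \right)} \cos{\left(5 t^{2} + \frac{5 t}{4} + 4 \right)}}{2} - 2

A candidate passes only if d/dt[G] lands on the given G'(t) exactly.
A general antiderivative is 2 t^{4} - t^{2} + \frac{\sin{\left(5 t^{3} - \frac{2 t^{2}}{3} \right)} \cos{\left(5 t^{2} + \frac{5 t}{4} + 4 \right)}}{2} - 1 + C.
The condition gives C = - \frac{\sin{\left(\frac{128}{3} \right)} \cos{\left(\frac{43}{2} \right)}}{2} + 26 - (- \frac{\sin{\left(\frac{128}{3} \right)} \cos{\left(\frac{43}{2} \right)}}{2} + 27) = -1.
So G(t) = 2 t^{4} - t^{2} + \frac{\sin{\left(5 t^{3} - \frac{2 t^{2}}{3} \right)} \cos{\left(5 t^{2} + \frac{5 t}{4} + 4 \right)}}{2} - 2.
Check: d/dt[2 t^{4} - t^{2} + \frac{\sin{\left(5 t^{3} - \frac{2 t^{2}}{3} \right)} \cos{\left(5 t^{2} + \frac{5 t}{4} + 4 \right)}}{2} - 2] = 8 t^{3} + \frac{15 t^{2} \cos{\left(5 t^{3} - \frac{2 t^{2}}{3} \right)} \cos{\left(5 t^{2} + \frac{5 t}{4} + 4 \right)}}{2} - 5 t \sin{\left(5 t^{3} - \frac{2 t^{2}}{3} \right)} \sin{\left(5 t^{2} + \frac{5 t}{4} + 4 \right)} - \frac{2 t \cos{\left(5 t^{3} - \frac{2 t^{2}}{3} \right)} \cos{\left(5 t^{2} + \frac{5 t}{4} + 4 \right)}}{3} - 2 t - \frac{5 \sin{\left(5 t^{3} - \frac{2 t^{2}}{3} \right)} \sin{\left(5 t^{2} + \frac{5 t}{4} + 4 \right)}}{8}, which equals G'(t).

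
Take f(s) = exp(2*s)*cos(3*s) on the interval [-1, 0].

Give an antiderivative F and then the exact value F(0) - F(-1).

Antiderivative: F(s) = (3*sin(3*s) + 2*cos(3*s))*exp(2*s)/13; value = 3*exp(-2)*sin(3)/13 - 2*exp(-2)*cos(3)/13 + 2/13

Differentiate the proposed F(s) back; it has to land on f(s) exactly.
F(s) = (3*sin(3*s) + 2*cos(3*s))*exp(2*s)/13 is an antiderivative of f.
Check: d/ds[(3*sin(3*s) + 2*cos(3*s))*exp(2*s)/13] = exp(2*s)*cos(3*s) = f(s).
F(0) = 2/13; F(-1) = 2*exp(-2)*cos(3)/13 - 3*exp(-2)*sin(3)/13.
Integral = F(0) - F(-1) = 3*exp(-2)*sin(3)/13 - 2*exp(-2)*cos(3)/13 + 2/13.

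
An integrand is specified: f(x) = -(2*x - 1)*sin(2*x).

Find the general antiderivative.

For F(x) to be correct the identity F'(x) - f(x) = 0 must hold.
Check: d/dx[(2*x*cos(2*x) - sin(2*x) - cos(2*x))/2] = -2*x*sin(2*x) + sin(2*x), which equals f(x).

F(x) = (2*x*cos(2*x) - sin(2*x) - cos(2*x))/2 + C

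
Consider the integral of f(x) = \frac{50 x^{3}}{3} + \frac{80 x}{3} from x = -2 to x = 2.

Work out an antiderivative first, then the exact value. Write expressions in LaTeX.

The substitution u = \frac{5 x^{2}}{2} + 4 works: f is exactly (dF/du)*(du/dx) for that inner function.
F(x) = \frac{\left(5 x^{2} + 8\right)^{2}}{6} is an antiderivative of f.
Check: d/dx[\frac{\left(5 x^{2} + 8\right)^{2}}{6}] = \frac{50 x^{3}}{3} + \frac{80 x}{3} = f(x).
F(2) = \frac{392}{3}; F(-2) = \frac{392}{3}.
Integral = F(2) - F(-2) = 0.

Antiderivative: F(x) = \frac{\left(5 x^{2} + 8\right)^{2}}{6}; value = 0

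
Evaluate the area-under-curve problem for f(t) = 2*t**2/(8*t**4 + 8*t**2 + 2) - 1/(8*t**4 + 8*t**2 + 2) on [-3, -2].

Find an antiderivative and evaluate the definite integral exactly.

Recognize the product-rule pattern: f = u'v + uv' with u = -t/2, v = 1/(2*t**2 + 1), so integration by parts undoes it.
F(t) = -t/(4*t**2 + 2) is an antiderivative of f.
Check: d/dt[-t/(4*t**2 + 2)] = (2*t**2 - 1)/(8*t**4 + 8*t**2 + 2), which equals f(t).
F(-2) = 1/9; F(-3) = 3/38.
Integral = F(-2) - F(-3) = 11/342.

Antiderivative: F(t) = -t/(4*t**2 + 2); value = 11/342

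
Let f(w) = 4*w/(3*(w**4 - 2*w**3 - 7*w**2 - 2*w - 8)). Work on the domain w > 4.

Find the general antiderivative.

F(w) = 8*log(w - 4)/153 + 4*log(w + 2)/45 - 6*log(w**2 + 1)/85 - 8*atan(w)/255 + C

Factor the denominator (3*(w - 4)*(w + 2)*(w**2 + 1)) and decompose: f = -4*(9*w + 2)/(255*(w**2 + 1)) + 4/(45*(w + 2)) + 8/(153*(w - 4)); each piece integrates to a log, atan, or power term.
Check: d/dw[8*log(w - 4)/153 + 4*log(w + 2)/45 - 6*log(w**2 + 1)/85 - 8*atan(w)/255] = 4*w/(3*w**4 - 6*w**3 - 21*w**2 - 6*w - 24), which equals f(w).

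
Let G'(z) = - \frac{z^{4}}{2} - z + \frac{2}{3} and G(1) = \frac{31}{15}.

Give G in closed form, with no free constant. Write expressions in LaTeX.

G(z) = - \frac{3 z^{5} + 15 z^{2} - 20 z - 60}{30}

The integrand splits into summands that can be handled one at a time.
A general antiderivative is - \frac{z^{5}}{10} - \frac{z^{2}}{2} + \frac{2 z}{3} + C.
The condition gives C = \frac{31}{15} - (\frac{1}{15}) = 2.
So G(z) = - \frac{3 z^{5} + 15 z^{2} - 20 z - 60}{30}.
Check: d/dz[- \frac{3 z^{5} + 15 z^{2} - 20 z - 60}{30}] = - \frac{z^{4}}{2} - z + \frac{2}{3} = G'(z).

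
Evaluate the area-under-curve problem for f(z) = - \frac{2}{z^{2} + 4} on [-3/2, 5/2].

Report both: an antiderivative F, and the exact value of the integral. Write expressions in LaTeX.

For F(z) to be correct the identity F'(z) - f(z) = 0 must hold.
F(z) = - \operatorname{atan}{\left(\frac{z}{2} \right)} is an antiderivative of f.
Check: d/dz[- \operatorname{atan}{\left(\frac{z}{2} \right)}] = - \frac{2}{z^{2} + 4} = f(z).
F(5/2) = - \operatorname{atan}{\left(\frac{5}{4} \right)}; F(-3/2) = \operatorname{atan}{\left(\frac{3}{4} \right)}.
Integral = F(5/2) - F(-3/2) = - \operatorname{atan}{\left(\frac{5}{4} \right)} - \operatorname{atan}{\left(\frac{3}{4} \right)}.

Antiderivative: F(z) = - \operatorname{atan}{\left(\frac{z}{2} \right)}; value = - \operatorname{atan}{\left(\frac{5}{4} \right)} - \operatorname{atan}{\left(\frac{3}{4} \right)}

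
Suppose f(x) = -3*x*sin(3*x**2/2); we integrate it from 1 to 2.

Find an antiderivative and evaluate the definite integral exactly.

Antiderivative: F(x) = cos(3*x**2/2); value = -cos(3/2) + cos(6)

f matches the chain-rule pattern g'(h)*h' with inner function h(x) = 3*x**2/2; substituting u = h(x) collapses the integral.
F(x) = cos(3*x**2/2) is an antiderivative of f.
Check: d/dx[cos(3*x**2/2)] = -3*x*sin(3*x**2/2) = f(x).
F(2) = cos(6); F(1) = cos(3/2).
Integral = F(2) - F(1) = -cos(3/2) + cos(6).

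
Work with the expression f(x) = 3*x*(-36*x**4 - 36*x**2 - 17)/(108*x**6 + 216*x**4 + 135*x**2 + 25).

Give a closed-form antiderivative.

An antiderivative is F(x) = -(6*x**2*log(3*x**2 + 1) + 5*log(3*x**2 + 1) + 4)/(2*(6*x**2 + 5)).

Any candidate F(x) must reproduce f(x) exactly when differentiated.
Check: d/dx[-(6*x**2*log(3*x**2 + 1) + 5*log(3*x**2 + 1) + 4)/(2*(6*x**2 + 5))] = (-108*x**5 - 108*x**3 - 51*x)/(108*x**6 + 216*x**4 + 135*x**2 + 25), which equals f(x).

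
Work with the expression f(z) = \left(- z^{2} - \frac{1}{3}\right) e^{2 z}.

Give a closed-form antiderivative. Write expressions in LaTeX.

An antiderivative is F(z) = \frac{\left(- 6 z^{2} + 6 z - 5\right) e^{2 z}}{12}.

f has the shape u'v + uv' for u = - \frac{z^{2}}{2} + \frac{z}{2} - \frac{5}{12} and v = e^{2 z} — it is the derivative of the product u*v.
Check: d/dz[\frac{\left(- 6 z^{2} + 6 z - 5\right) e^{2 z}}{12}] = - z^{2} e^{2 z} - \frac{e^{2 z}}{3}, which equals f(z).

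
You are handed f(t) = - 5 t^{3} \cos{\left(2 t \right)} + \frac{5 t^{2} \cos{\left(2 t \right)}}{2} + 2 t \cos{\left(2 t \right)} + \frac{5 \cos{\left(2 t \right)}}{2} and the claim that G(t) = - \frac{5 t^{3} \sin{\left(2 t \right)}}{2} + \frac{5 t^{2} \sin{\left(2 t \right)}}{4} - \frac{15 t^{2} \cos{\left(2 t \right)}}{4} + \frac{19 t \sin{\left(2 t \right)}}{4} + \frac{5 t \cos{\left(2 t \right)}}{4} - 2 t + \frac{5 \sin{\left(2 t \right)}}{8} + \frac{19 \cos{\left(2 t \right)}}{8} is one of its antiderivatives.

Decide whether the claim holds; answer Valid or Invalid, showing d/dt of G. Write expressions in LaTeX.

d/dt[G] = - 5 t^{3} \cos{\left(2 t \right)} + \frac{5 t^{2} \cos{\left(2 t \right)}}{2} + 2 t \cos{\left(2 t \right)} + \frac{5 \cos{\left(2 t \right)}}{2} - 2
d/dt[G] - f(t) = -2 != 0.

Invalid: d/dt[G] - f = -2, which is not 0.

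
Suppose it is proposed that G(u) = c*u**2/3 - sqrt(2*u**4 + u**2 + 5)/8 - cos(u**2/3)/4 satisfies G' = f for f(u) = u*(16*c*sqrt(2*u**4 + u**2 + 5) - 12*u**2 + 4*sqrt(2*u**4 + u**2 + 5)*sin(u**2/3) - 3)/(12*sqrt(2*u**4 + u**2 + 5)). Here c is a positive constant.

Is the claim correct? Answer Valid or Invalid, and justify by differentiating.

Invalid: d/du[G] - f = (-16*c*u*sqrt(2*u**4 + u**2 + 5) + 12*u**3 - 4*u*sqrt(2*u**4 + u**2 + 5)*sin(u**2/3) + 3*u)/(24*sqrt(2*u**4 + u**2 + 5)), which is not 0.

d/du[G] = (16*c*u*sqrt(2*u**4 + u**2 + 5) - 12*u**3 + 4*u*sqrt(2*u**4 + u**2 + 5)*sin(u**2/3) - 3*u)/(24*sqrt(2*u**4 + u**2 + 5))
d/du[G] - f(u) = (-16*c*u*sqrt(2*u**4 + u**2 + 5) + 12*u**3 - 4*u*sqrt(2*u**4 + u**2 + 5)*sin(u**2/3) + 3*u)/(24*sqrt(2*u**4 + u**2 + 5)) != 0.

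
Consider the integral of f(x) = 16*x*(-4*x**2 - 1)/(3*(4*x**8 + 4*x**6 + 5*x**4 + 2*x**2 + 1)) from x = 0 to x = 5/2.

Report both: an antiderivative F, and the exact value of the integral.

The substitution u = x**4 + x**2/2 + 1/2 works: f is exactly (dF/du)*(du/dx) for that inner function.
F(x) = 4/(3*(x**4 + x**2/2 + 1/2)) is an antiderivative of f.
Check: d/dx[4/(3*(x**4 + x**2/2 + 1/2))] = (-64*x**3 - 16*x)/(12*x**8 + 12*x**6 + 15*x**4 + 6*x**2 + 3), which equals f(x).
F(5/2) = 64/2049; F(0) = 8/3.
Integral = F(5/2) - F(0) = -1800/683.

Antiderivative: F(x) = 4/(3*(x**4 + x**2/2 + 1/2)); value = -1800/683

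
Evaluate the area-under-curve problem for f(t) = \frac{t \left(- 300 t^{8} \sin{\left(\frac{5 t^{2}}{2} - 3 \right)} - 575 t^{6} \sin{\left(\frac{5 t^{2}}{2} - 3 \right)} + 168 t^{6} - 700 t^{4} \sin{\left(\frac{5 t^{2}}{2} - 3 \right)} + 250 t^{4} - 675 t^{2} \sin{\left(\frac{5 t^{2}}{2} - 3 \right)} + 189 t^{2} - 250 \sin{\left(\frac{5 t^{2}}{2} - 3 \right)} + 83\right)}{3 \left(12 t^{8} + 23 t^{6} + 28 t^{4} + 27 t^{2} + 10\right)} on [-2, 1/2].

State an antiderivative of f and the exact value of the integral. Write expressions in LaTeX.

Any candidate F(t) must reproduce f(t) exactly when differentiated.
F(t) = \frac{3 \log{\left(\frac{t^{2}}{2} + \frac{1}{2} \right)} + 3 \log{\left(3 t^{2} + 2 \right)} + 4 \log{\left(2 t^{4} + \frac{t^{2}}{2} + \frac{5}{2} \right)} + 10 \cos{\left(\frac{5 t^{2}}{2} - 3 \right)}}{6} is an antiderivative of f.
Check: d/dt[\frac{3 \log{\left(\frac{t^{2}}{2} + \frac{1}{2} \right)} + 3 \log{\left(3 t^{2} + 2 \right)} + 4 \log{\left(2 t^{4} + \frac{t^{2}}{2} + \frac{5}{2} \right)} + 10 \cos{\left(\frac{5 t^{2}}{2} - 3 \right)}}{6}] = \frac{- 300 t^{9} \sin{\left(\frac{5 t^{2}}{2} - 3 \right)} - 575 t^{7} \sin{\left(\frac{5 t^{2}}{2} - 3 \right)} + 168 t^{7} - 700 t^{5} \sin{\left(\frac{5 t^{2}}{2} - 3 \right)} + 250 t^{5} - 675 t^{3} \sin{\left(\frac{5 t^{2}}{2} - 3 \right)} + 189 t^{3} - 250 t \sin{\left(\frac{5 t^{2}}{2} - 3 \right)} + 83 t}{36 t^{8} + 69 t^{6} + 84 t^{4} + 81 t^{2} + 30}, which equals f(t).
F(1/2) = \frac{5 \cos{\left(\frac{19}{8} \right)}}{3} + \frac{\log{\left(\frac{5}{8} \right)}}{2} + \frac{7 \log{\left(\frac{11}{4} \right)}}{6}; F(-2) = \frac{\log{\left(\frac{5}{2} \right)}}{2} + \frac{5 \cos{\left(7 \right)}}{3} + \frac{\log{\left(14 \right)}}{2} + \frac{2 \log{\left(\frac{73}{2} \right)}}{3}.
Integral = F(1/2) - F(-2) = - \frac{2 \log{\left(\frac{73}{2} \right)}}{3} - \frac{\log{\left(14 \right)}}{2} - \frac{5 \cos{\left(7 \right)}}{3} + \frac{5 \cos{\left(\frac{19}{8} \right)}}{3} - \frac{\log{\left(\frac{5}{2} \right)}}{2} + \frac{\log{\left(\frac{5}{8} \right)}}{2} + \frac{7 \log{\left(\frac{11}{4} \right)}}{6}.

Antiderivative: F(t) = \frac{3 \log{\left(\frac{t^{2}}{2} + \frac{1}{2} \right)} + 3 \log{\left(3 t^{2} + 2 \right)} + 4 \log{\left(2 t^{4} + \frac{t^{2}}{2} + \frac{5}{2} \right)} + 10 \cos{\left(\frac{5 t^{2}}{2} - 3 \right)}}{6}; value = - \frac{2 \log{\left(\frac{73}{2} \right)}}{3} - \frac{\log{\left(14 \right)}}{2} - \frac{5 \cos{\left(7 \right)}}{3} + \frac{5 \cos{\left(\frac{19}{8} \right)}}{3} - \frac{\log{\left(\frac{5}{2} \right)}}{2} + \frac{\log{\left(\frac{5}{8} \right)}}{2} + \frac{7 \log{\left(\frac{11}{4} \right)}}{6}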